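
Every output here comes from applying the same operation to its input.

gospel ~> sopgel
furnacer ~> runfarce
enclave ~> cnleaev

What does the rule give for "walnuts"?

What's happening: move the first 2 characters to the end (rotate left by 2), then take characters alternately from the front and the back (1st, last, 2nd, 2nd-last, ...).
So "walnuts" becomes "lanwust".

lanwust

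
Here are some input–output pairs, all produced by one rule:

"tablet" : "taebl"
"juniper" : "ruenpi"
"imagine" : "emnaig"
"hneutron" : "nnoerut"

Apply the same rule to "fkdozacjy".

ykjdcoaz

Each output is the input with this applied: take characters alternately from the front and the back (1st, last, 2nd, 2nd-last, ...), then delete the first character.
Applying both steps to "fkdozacjy": "fykjdcoaz", then "ykjdcoaz".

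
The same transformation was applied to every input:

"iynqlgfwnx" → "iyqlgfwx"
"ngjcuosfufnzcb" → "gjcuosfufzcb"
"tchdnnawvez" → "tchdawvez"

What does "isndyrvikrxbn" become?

isdyrvikrxb

Rule — remove every "n".
On "isndyrvikrxbn" that produces "isdyrvikrxb".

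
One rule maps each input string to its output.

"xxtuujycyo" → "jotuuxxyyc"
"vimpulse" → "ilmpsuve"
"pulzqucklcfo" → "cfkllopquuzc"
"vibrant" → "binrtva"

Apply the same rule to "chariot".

chiorta

Rule — sort the characters into alphabetical order, then move the first character to the end.
"chariot" → "achiort" → "chiorta".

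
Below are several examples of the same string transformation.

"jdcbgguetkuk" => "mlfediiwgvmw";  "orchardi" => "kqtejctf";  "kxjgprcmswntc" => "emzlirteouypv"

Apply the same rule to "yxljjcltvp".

Rule — shift every letter 2 places forward in the alphabet (wrapping around), then move the last character to the front.
Applying both steps to "yxljjcltvp": "aznllenvxr", then "raznllenvx".
(Check on "kxjgprcmswntc": → "mzlirteouypve" → "emzlirteouypv" ✓)

raznllenvx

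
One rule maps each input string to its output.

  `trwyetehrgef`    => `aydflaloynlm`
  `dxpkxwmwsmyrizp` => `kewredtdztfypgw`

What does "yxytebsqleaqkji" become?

fefalizxslhxrqp

Rule — shift every letter 7 places forward in the alphabet (wrapping around).
So "yxytebsqleaqkji" becomes "fefalizxslhxrqp".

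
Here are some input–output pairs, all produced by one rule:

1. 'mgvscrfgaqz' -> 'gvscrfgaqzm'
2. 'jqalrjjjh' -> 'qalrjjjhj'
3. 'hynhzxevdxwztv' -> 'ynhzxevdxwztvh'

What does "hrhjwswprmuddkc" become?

The transformation: move the first character to the end.
"hrhjwswprmuddkc" → "rhjwswprmuddkch".

rhjwswprmuddkch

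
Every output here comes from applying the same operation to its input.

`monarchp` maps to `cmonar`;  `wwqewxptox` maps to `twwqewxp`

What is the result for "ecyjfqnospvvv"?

The transformation: delete the last 2 characters, then move the last character to the front.
For "ecyjfqnospvvv" the result is "vecyjfqnosp".

vecyjfqnosp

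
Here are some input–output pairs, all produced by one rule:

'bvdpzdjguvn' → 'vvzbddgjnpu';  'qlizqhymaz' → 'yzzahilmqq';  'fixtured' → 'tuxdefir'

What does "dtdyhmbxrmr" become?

txybddhmmrr

Looking at the pairs, the operation is to sort the characters into alphabetical order, then move the last 3 characters to the front (rotate right by 3).
Starting from "dtdyhmbxrmr": after the first operation, "bddhmmrrtxy"; after the second, "txybddhmmrr".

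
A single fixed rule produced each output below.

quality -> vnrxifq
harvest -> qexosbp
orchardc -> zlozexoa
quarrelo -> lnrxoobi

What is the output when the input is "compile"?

The transformation: shift every letter 3 places backward in the alphabet (wrapping around), then move the last character to the front.
Working it through for "compile": intermediate "zljmfib", final "bzljmfi".

bzljmfi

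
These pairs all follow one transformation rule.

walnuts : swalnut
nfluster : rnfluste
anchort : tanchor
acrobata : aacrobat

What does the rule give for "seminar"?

rsemina

The rule is to move the last character to the front.
Applying that to "seminar" gives "rsemina".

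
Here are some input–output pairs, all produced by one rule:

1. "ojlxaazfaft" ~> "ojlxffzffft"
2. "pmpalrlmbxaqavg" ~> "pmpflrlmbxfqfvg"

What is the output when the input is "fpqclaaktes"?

fpqclffktes

What's happening: replace every "a" with "f".
Doing the same to "fpqclaaktes": "fpqclffktes".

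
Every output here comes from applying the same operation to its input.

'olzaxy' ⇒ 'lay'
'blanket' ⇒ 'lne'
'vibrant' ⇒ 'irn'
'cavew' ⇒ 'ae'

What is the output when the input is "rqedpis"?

Looking at the pairs, the operation is to keep every other character starting from the second (positions 2nd, 4th, 6th, ...).
For "rqedpis" the result is "qdi".

qdi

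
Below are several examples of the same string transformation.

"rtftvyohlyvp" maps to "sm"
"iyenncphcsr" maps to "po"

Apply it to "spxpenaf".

xc

Looking at the pairs, the operation is to shift every letter 3 places backward in the alphabet (wrapping around), then keep only the last 2 characters.
Working it through for "spxpenaf": intermediate "pmumbkxc", final "xc".
(Check on "rtftvyohlyvp": → "oqcqsvleivsm" → "sm" ✓)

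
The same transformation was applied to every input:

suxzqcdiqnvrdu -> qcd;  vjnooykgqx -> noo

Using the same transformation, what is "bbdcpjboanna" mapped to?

cpj

Each output is the input with this applied: swap the front and back halves of the string, then keep only the last 3 characters.
Starting from "bbdcpjboanna": after the first operation, "boannabbdcpj"; after the second, "cpj".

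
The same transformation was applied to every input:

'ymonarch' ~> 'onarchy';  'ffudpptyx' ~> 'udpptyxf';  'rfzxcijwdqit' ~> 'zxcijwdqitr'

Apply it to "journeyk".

urneykj

Looking at the pairs, the operation is to move the first 2 characters to the end (rotate left by 2), then delete the last character.
Applying both steps to "journeyk": "urneykjo", then "urneykj".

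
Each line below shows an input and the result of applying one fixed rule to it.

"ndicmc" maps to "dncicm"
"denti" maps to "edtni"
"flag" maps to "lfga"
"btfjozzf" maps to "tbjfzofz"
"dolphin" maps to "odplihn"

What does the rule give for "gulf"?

Each output is the input with this applied: swap each adjacent pair of characters (1↔2, 3↔4, ...).
On "gulf" that produces "ugfl".

ugfl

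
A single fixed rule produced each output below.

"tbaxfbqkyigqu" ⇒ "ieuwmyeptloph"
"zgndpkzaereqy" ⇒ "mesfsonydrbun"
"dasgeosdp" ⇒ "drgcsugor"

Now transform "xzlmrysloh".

Looking at the pairs, the operation is to reverse the string, then shift every letter 12 places backward in the alphabet (wrapping around).
For "xzlmrysloh", step one produces "holsyrmlzx"; step two turns that into "vczgmfaznl".

vczgmfaznl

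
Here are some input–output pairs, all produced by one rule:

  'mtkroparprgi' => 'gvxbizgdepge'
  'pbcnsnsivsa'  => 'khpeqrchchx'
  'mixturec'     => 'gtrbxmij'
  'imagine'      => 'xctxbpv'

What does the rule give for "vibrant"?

Rule — move the last 3 characters to the front (rotate right by 3), then shift every letter 11 places backward in the alphabet (wrapping around).
For "vibrant", step one produces "antvibr"; step two turns that into "pcikxqg".
(Check on "mtkroparprgi": → "rgimtkroparp" → "gvxbizgdepge" ✓)

pcikxqg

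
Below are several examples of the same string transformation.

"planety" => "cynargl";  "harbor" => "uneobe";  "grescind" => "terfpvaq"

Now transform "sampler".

The rule is to shift every letter 13 places forward in the alphabet (wrapping around) — i.e. ROT13.
Doing the same to "sampler": "fnzcyre".

fnzcyre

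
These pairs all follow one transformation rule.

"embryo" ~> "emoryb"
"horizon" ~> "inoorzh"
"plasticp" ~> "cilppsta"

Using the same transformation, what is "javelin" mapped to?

eijlnva

The rule is to sort the characters into alphabetical order, then move the first character to the end.
On "javelin": the first step gives "aeijlnv", and the second then gives "eijlnva".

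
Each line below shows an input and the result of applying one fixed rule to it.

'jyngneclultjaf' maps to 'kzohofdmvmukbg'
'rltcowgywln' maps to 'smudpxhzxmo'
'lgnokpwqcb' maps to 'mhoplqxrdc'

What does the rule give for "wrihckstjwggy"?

xsjidltukxhhz

In each case the input is transformed by: shift every letter 1 place forward in the alphabet (wrapping around).
Applying that to "wrihckstjwggy" gives "xsjidltukxhhz".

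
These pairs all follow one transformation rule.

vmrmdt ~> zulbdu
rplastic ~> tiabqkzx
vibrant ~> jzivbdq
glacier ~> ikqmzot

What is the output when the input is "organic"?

oivqkwz

The rule is to shift every letter 8 places forward in the alphabet (wrapping around), then move the first 2 characters to the end (rotate left by 2).
Starting from "organic": after the first operation, "wzoivqk"; after the second, "oivqkwz".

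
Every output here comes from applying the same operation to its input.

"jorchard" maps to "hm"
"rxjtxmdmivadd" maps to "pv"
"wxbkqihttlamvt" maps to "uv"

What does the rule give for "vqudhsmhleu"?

The pattern: shift every letter 2 places backward in the alphabet (wrapping around), then keep only the first 2 characters.
For "vqudhsmhleu" the result is "to".

to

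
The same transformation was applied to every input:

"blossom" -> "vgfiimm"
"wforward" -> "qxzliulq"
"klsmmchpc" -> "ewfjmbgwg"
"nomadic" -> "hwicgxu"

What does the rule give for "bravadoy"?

vsliuxpu

Looking at the pairs, the operation is to take characters alternately from the front and the back (1st, last, 2nd, 2nd-last, ...), then shift every letter 6 places backward in the alphabet (wrapping around).
"bravadoy" → "vsliuxpu".
(Check on "klsmmchpc": → "kclpshmcm" → "ewfjmbgwg" ✓)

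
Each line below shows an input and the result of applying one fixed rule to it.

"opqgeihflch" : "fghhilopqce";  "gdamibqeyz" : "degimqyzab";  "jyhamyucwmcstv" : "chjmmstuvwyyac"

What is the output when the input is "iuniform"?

Looking at the pairs, the operation is to sort the characters into alphabetical order, then move the first 2 characters to the end (rotate left by 2).
For "iuniform" the result is "imnorufi".

imnorufi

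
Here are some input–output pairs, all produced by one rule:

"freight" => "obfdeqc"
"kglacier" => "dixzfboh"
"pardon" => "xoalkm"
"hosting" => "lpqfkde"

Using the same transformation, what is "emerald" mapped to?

Each output is the input with this applied: shift every letter 3 places backward in the alphabet (wrapping around), then move the first character to the end.
Starting from "emerald": after the first operation, "bjboxia"; after the second, "jboxiab".

jboxiab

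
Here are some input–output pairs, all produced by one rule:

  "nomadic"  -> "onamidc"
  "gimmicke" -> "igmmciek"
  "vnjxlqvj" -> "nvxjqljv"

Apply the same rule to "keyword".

Each output is the input with this applied: swap each adjacent pair of characters (1↔2, 3↔4, ...).
For "keyword" the result is "ekwyrod".

ekwyrod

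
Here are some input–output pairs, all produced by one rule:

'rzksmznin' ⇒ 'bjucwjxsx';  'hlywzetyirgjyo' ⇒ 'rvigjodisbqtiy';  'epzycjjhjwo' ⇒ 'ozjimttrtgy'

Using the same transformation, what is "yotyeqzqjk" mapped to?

Each output is the input with this applied: shift every letter 10 places forward in the alphabet (wrapping around).
So "yotyeqzqjk" becomes "iydioajatu".

iydioajatu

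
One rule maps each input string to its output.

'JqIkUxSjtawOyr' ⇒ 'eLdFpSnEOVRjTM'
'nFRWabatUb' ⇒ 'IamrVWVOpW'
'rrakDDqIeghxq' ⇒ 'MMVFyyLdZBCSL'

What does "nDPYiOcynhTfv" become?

IyktDjXTICoAQ

The transformation: shift every letter 5 places backward in the alphabet (wrapping around), then flip the case of every letter.
Working it through for "nDPYiOcynhTfv": intermediate "iYKTdJxticOaq", final "IyktDjXTICoAQ".
(Check on "rrakDDqIeghxq": → "mmvfYYlDzbcsl" → "MMVFyyLdZBCSL" ✓)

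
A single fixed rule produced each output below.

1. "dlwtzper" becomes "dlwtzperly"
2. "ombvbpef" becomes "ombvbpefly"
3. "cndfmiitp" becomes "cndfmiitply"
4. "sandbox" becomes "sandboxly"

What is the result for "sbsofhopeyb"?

Each output is the input with this applied: append "ly".
For "sbsofhopeyb" the result is "sbsofhopeybly".

sbsofhopeybly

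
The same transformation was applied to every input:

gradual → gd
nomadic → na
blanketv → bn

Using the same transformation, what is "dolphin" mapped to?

What's happening: keep one character in every 3, starting at position 1 (positions 1st, 4th, 7th, ...), then delete the last character.
"dolphin" → "dpn" → "dp".

dp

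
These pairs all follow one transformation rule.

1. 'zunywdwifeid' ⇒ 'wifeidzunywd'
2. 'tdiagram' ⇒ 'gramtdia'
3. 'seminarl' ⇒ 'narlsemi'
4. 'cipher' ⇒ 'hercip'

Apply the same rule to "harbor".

Each output is the input with this applied: swap the front and back halves of the string.
On "harbor" that produces "borhar".

borhar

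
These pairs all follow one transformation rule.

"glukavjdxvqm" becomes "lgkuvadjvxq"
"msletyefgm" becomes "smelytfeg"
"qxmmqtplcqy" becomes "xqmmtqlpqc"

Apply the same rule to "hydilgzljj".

The transformation: delete the last character, then swap each adjacent pair of characters (1↔2, 3↔4, ...).
"hydilgzljj" → "hydilgzlj" → "yhidgllzj".

yhidgllzj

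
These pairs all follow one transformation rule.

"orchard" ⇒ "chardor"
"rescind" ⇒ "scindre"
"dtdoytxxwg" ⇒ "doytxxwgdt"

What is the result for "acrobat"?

The rule is to move the first 2 characters to the end (rotate left by 2).
So "acrobat" becomes "robatac".

robatac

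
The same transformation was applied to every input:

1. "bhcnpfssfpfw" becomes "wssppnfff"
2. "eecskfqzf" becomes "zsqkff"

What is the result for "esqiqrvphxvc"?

xvvrqpihc

The rule is to delete the first 3 characters, then sort the characters into reverse alphabetical order.
Doing the same to "esqiqrvphxvc": "xvvrqpihc".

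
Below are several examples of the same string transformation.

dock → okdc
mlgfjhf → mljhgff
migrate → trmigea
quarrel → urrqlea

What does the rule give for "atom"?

toma

The transformation: sort the characters into reverse alphabetical order.
So "atom" becomes "toma".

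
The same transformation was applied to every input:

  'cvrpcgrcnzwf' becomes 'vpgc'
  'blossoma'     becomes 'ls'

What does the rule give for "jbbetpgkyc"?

Each output is the input with this applied: delete the last 3 characters, then keep every other character starting from the second (positions 2nd, 4th, 6th, ...).
"jbbetpgkyc" → "jbbetpg" → "bep".

bep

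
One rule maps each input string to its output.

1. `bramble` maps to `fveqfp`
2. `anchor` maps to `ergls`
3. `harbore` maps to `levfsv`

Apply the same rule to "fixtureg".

Rule — delete the last character, then shift every letter 4 places forward in the alphabet (wrapping around).
On "fixtureg" that produces "jmbxyvi".

jmbxyvi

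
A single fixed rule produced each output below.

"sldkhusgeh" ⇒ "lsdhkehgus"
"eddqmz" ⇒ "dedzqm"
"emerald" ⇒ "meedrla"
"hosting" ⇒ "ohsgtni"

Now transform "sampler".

The rule is to move the first character to the end, then take characters alternately from the front and the back (1st, last, 2nd, 2nd-last, ...).
Applying both steps to "sampler": "amplers", then "asmrpel".
(Check on "hosting": → "ostingh" → "ohsgtni" ✓)

asmrpel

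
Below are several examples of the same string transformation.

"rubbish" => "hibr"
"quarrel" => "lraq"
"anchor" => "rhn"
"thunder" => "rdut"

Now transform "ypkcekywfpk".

The pattern: reverse the string, then keep every other character starting from the first (positions 1st, 3rd, 5th, ...).
Starting from "ypkcekywfpk": after the first operation, "kpfwykeckpy"; after the second, "kfyeky".
(Check on "anchor": → "rohcna" → "rhn" ✓)

kfyeky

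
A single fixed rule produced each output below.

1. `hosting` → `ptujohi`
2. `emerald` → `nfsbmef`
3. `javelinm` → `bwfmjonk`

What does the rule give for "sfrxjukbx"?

gsykvlcyt

Looking at the pairs, the operation is to move the first character to the end, then shift every letter 1 place forward in the alphabet (wrapping around).
For "sfrxjukbx", step one produces "frxjukbxs"; step two turns that into "gsykvlcyt".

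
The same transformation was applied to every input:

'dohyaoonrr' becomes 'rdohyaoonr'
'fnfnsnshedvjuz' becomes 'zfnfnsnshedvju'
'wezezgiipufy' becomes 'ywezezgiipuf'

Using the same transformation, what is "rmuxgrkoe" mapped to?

ermuxgrko

In each case the input is transformed by: move the last character to the front.
Doing the same to "rmuxgrkoe": "ermuxgrko".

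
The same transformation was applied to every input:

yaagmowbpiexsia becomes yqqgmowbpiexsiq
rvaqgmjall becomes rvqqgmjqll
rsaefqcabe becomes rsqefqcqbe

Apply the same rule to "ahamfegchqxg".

qhqmfegchqxg

Each output is the input with this applied: replace every "a" with "q".
So "ahamfegchqxg" becomes "qhqmfegchqxg".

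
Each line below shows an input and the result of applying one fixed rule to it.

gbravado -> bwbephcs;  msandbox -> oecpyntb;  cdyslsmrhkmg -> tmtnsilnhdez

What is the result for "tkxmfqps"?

The transformation: shift every letter 1 place forward in the alphabet (wrapping around), then move the first 3 characters to the end (rotate left by 3).
On "tkxmfqps": the first step gives "ulyngrqt", and the second then gives "ngrqtuly".

ngrqtuly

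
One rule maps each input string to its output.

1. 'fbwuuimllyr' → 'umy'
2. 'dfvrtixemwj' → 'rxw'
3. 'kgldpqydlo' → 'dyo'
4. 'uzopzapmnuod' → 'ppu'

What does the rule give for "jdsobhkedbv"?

Looking at the pairs, the operation is to delete the first 3 characters, then keep one character in every 3, starting at position 1 (positions 1st, 4th, 7th, ...).
Working it through for "jdsobhkedbv": intermediate "obhkedbv", final "okb".

okb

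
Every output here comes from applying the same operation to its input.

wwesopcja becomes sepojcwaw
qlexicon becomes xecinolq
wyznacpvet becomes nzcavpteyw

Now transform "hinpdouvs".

pnodvuhsi

The rule is to move the first 2 characters to the end (rotate left by 2), then swap each adjacent pair of characters (1↔2, 3↔4, ...).
Applying both steps to "hinpdouvs": "npdouvshi", then "pnodvuhsi".
(Check on "wwesopcja": → "esopcjaww" → "sepojcwaw" ✓)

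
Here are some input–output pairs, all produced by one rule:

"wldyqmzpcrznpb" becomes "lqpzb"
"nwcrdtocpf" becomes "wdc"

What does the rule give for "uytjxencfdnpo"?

yxcn

Looking at the pairs, the operation is to keep one character in every 3, starting at position 2 (positions 2nd, 5th, 8th, ...).
Applying that to "uytjxencfdnpo" gives "yxcn".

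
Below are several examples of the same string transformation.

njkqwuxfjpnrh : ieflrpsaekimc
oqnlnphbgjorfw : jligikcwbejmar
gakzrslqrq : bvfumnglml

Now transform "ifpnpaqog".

Rule — shift every letter 5 places backward in the alphabet (wrapping around).
On "ifpnpaqog" that produces "dakikvljb".

dakikvljb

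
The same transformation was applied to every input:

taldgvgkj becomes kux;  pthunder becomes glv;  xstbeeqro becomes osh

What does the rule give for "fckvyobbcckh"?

wmst

The transformation: keep one character in every 3, starting at position 1 (positions 1st, 4th, 7th, ...), then shift every letter 9 places backward in the alphabet (wrapping around).
"fckvyobbcckh" → "fvbc" → "wmst".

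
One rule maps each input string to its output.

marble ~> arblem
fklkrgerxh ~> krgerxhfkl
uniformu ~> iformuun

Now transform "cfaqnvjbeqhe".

The pattern: swap the front and back halves of the string, then move the last 2 characters to the front (rotate right by 2).
Applying both steps to "cfaqnvjbeqhe": "jbeqhecfaqnv", then "nvjbeqhecfaq".

nvjbeqhecfaq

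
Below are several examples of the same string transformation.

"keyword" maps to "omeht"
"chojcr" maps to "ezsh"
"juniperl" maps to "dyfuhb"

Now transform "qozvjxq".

Rule — shift every letter 10 places backward in the alphabet (wrapping around), then delete the first 2 characters.
For "qozvjxq", step one produces "geplzng"; step two turns that into "plzng".

plzng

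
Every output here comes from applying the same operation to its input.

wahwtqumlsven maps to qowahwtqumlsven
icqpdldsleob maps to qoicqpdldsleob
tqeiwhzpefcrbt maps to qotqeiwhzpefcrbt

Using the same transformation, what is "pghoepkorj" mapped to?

qopghoepkorj

The transformation: prepend "qo".
So "pghoepkorj" becomes "qopghoepkorj".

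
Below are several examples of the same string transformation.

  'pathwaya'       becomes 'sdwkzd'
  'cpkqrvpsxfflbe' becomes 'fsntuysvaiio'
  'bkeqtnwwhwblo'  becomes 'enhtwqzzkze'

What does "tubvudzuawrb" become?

The rule is to delete the last 2 characters, then shift every letter 3 places forward in the alphabet (wrapping around).
Working it through for "tubvudzuawrb": intermediate "tubvudzuaw", final "wxeyxgcxdz".

wxeyxgcxdz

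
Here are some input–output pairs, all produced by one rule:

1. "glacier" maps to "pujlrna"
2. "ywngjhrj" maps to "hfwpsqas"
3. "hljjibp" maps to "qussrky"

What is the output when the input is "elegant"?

The transformation: shift every letter 9 places forward in the alphabet (wrapping around).
On "elegant" that produces "nunpjwc".

nunpjwc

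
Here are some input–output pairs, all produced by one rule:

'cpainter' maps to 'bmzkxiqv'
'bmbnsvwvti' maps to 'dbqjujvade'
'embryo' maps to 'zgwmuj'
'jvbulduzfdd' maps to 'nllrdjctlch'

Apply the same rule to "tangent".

mvbbivo

What's happening: shift every letter 8 places forward in the alphabet (wrapping around), then move the last 3 characters to the front (rotate right by 3).
For "tangent", step one produces "bivomvb"; step two turns that into "mvbbivo".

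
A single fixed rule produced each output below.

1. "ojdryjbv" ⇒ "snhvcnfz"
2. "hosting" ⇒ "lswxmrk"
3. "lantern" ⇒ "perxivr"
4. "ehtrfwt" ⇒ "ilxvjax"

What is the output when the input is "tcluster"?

The transformation: shift every letter 4 places forward in the alphabet (wrapping around).
So "tcluster" becomes "xgpywxiv".

xgpywxiv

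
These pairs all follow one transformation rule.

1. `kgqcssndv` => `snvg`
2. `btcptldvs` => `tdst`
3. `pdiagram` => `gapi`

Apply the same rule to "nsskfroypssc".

Rule — move the first 3 characters to the end (rotate left by 3), then keep every other character starting from the second (positions 2nd, 4th, 6th, ...).
"nsskfroypssc" → "kfroypsscnss" → "fopsns".

fopsns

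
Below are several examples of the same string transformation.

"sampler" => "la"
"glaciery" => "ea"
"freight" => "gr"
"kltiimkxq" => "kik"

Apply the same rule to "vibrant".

ai

Looking at the pairs, the operation is to reverse the string, then keep one character in every 3, starting at position 3 (positions 3rd, 6th, 9th, ...).
"vibrant" → "ai".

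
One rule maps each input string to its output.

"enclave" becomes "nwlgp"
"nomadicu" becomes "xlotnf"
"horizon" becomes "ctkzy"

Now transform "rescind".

What's happening: shift every letter 11 places forward in the alphabet (wrapping around), then delete the first 2 characters.
Starting from "rescind": after the first operation, "cpdntyo"; after the second, "dntyo".

dntyo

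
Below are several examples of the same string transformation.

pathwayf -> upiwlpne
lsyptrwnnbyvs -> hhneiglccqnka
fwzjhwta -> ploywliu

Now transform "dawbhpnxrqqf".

uplqwecmgffs

In each case the input is transformed by: swap the first and last characters, then shift every letter 11 places backward in the alphabet (wrapping around).
Applying that to "dawbhpnxrqqf" gives "uplqwecmgffs".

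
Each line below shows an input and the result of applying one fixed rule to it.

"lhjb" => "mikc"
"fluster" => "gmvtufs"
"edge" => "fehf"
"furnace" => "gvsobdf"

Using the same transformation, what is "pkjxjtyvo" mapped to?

Each output is the input with this applied: shift every letter 1 place forward in the alphabet (wrapping around).
"pkjxjtyvo" → "qlkykuzwp".

qlkykuzwp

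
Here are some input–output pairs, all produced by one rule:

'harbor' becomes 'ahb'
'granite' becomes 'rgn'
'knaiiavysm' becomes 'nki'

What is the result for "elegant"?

What's happening: swap each adjacent pair of characters (1↔2, 3↔4, ...), then keep only the first 3 characters.
Applying both steps to "elegant": "legenat", then "leg".
(Check on "knaiiavysm": → "nkiaaiyvms" → "nki" ✓)

leg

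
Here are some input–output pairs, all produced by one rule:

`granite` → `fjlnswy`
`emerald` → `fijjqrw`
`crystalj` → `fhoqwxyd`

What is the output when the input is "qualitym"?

fnqrvyzd

Rule — sort the characters into alphabetical order, then shift every letter 5 places forward in the alphabet (wrapping around).
Working it through for "qualitym": intermediate "ailmqtuy", final "fnqrvyzd".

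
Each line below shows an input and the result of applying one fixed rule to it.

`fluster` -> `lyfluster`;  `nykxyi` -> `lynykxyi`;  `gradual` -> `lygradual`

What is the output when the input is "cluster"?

In each case the input is transformed by: prepend "ly".
On "cluster" that produces "lycluster".

lycluster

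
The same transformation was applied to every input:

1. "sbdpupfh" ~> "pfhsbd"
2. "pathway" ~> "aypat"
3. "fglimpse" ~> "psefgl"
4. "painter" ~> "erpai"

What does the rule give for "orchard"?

Looking at the pairs, the operation is to move the first 3 characters to the end (rotate left by 3), then delete the first 2 characters.
Starting from "orchard": after the first operation, "hardorc"; after the second, "rdorc".

rdorc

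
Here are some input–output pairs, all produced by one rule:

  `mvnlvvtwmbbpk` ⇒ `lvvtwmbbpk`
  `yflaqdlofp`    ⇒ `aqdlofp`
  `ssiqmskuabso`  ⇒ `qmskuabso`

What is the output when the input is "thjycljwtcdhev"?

The transformation: delete the first 3 characters.
Doing the same to "thjycljwtcdhev": "ycljwtcdhev".

ycljwtcdhev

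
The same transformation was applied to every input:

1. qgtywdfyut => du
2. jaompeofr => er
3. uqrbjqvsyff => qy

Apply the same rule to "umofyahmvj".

Rule — keep one character in every 3, starting at position 3 (positions 3rd, 6th, 9th, ...), then delete the first character.
Working it through for "umofyahmvj": intermediate "oav", final "av".

av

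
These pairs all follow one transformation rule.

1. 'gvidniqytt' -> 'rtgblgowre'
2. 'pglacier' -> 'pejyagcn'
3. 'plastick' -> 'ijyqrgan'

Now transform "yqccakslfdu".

The rule is to swap the first and last characters, then shift every letter 2 places backward in the alphabet (wrapping around).
On "yqccakslfdu": the first step gives "uqccakslfdy", and the second then gives "soaayiqjdbw".

soaayiqjdbw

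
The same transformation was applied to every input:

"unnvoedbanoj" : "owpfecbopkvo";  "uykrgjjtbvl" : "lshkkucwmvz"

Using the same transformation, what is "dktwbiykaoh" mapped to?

Rule — shift every letter 1 place forward in the alphabet (wrapping around), then move the first 2 characters to the end (rotate left by 2).
For "dktwbiykaoh", step one produces "eluxcjzlbpi"; step two turns that into "uxcjzlbpiel".

uxcjzlbpiel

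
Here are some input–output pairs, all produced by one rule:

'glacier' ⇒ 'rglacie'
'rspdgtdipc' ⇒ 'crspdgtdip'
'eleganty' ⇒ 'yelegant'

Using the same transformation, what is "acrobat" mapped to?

The pattern: move the last character to the front.
For "acrobat" the result is "tacroba".

tacroba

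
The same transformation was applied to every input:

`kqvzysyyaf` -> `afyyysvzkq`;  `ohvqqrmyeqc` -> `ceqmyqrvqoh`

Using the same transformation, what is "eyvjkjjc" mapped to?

jckjvjey

In each case the input is transformed by: swap each adjacent pair of characters (1↔2, 3↔4, ...), then reverse the string.
Working it through for "eyvjkjjc": intermediate "yejvjkcj", final "jckjvjey".
(Check on "ohvqqrmyeqc": → "hoqvrqymqec" → "ceqmyqrvqoh" ✓)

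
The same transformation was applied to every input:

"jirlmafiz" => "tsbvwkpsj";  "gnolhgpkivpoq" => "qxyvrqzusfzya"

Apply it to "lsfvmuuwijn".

What's happening: shift every letter 10 places forward in the alphabet (wrapping around).
So "lsfvmuuwijn" becomes "vcpfweegstx".

vcpfweegstx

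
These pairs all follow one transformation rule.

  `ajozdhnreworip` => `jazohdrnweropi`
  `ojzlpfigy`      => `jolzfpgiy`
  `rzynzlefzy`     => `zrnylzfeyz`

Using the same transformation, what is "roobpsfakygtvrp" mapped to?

orbospafyktgrvp

The rule is to swap each adjacent pair of characters (1↔2, 3↔4, ...).
For "roobpsfakygtvrp" the result is "orbospafyktgrvp".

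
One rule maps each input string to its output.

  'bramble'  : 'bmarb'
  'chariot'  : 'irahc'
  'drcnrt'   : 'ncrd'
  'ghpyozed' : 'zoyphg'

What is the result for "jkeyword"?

Rule — delete the last 2 characters, then reverse the string.
Working it through for "jkeyword": intermediate "jkeywo", final "owyekj".

owyekj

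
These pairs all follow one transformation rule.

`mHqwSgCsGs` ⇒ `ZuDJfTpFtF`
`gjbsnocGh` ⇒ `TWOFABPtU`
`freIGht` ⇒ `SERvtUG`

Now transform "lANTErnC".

YnagrEAp

What's happening: flip the case of every letter, then shift every letter 13 places forward in the alphabet (wrapping around) — i.e. ROT13.
Working it through for "lANTErnC": intermediate "LanteRNc", final "YnagrEAp".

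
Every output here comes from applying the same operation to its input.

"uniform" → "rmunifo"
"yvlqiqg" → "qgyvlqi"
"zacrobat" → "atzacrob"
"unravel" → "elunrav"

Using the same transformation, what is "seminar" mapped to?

arsemin

In each case the input is transformed by: move the last 2 characters to the front (rotate right by 2).
"seminar" → "arsemin".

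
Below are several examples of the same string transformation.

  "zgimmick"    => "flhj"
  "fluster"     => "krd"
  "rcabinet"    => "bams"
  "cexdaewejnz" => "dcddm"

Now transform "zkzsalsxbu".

jrkwt

In each case the input is transformed by: shift every letter 1 place backward in the alphabet (wrapping around), then keep every other character starting from the second (positions 2nd, 4th, 6th, ...).
For "zkzsalsxbu", step one produces "yjyrzkrwat"; step two turns that into "jrkwt".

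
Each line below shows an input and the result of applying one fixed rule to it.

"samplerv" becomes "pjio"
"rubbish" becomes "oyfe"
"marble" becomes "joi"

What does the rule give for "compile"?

Looking at the pairs, the operation is to shift every letter 3 places backward in the alphabet (wrapping around), then keep every other character starting from the first (positions 1st, 3rd, 5th, ...).
Applying both steps to "compile": "zljmfib", then "zjfb".

zjfb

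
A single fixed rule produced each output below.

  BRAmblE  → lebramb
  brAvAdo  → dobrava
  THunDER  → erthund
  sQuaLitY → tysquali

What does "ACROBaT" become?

atacrob

The pattern: move the last 2 characters to the front (rotate right by 2), then convert every letter to lowercase.
On "ACROBaT": the first step gives "aTACROB", and the second then gives "atacrob".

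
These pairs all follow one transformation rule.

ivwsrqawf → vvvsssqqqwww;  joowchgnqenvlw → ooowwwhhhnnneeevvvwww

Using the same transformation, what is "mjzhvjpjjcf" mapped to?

jjjhhhjjjjjjccc

What's happening: keep every other character starting from the second (positions 2nd, 4th, 6th, ...), then repeat every character 3 times.
On "mjzhvjpjjcf": the first step gives "jhjjc", and the second then gives "jjjhhhjjjjjjccc".
(Check on "joowchgnqenvlw": → "owhnevw" → "ooowwwhhhnnneeevvvwww" ✓)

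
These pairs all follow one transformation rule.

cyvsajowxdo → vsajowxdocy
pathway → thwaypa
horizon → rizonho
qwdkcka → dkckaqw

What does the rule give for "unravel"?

The rule is to move the first 2 characters to the end (rotate left by 2).
Doing the same to "unravel": "ravelun".

ravelun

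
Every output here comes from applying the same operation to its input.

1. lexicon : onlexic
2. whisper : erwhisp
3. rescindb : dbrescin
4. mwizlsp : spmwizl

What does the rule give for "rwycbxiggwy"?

Each output is the input with this applied: move the last 2 characters to the front (rotate right by 2).
So "rwycbxiggwy" becomes "wyrwycbxigg".

wyrwycbxigg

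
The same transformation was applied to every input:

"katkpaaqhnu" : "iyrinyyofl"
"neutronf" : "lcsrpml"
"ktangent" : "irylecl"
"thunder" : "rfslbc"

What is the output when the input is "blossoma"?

The rule is to shift every letter 2 places backward in the alphabet (wrapping around), then delete the last character.
Applying that to "blossoma" gives "zjmqqmk".

zjmqqmk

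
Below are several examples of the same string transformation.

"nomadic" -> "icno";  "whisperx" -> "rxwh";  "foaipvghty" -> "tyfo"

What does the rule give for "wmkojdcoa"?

What's happening: move the first 2 characters to the end (rotate left by 2), then keep only the last 4 characters.
On "wmkojdcoa": the first step gives "kojdcoawm", and the second then gives "oawm".

oawm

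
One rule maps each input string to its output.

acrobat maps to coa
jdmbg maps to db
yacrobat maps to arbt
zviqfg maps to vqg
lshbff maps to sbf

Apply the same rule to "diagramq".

The pattern: keep every other character starting from the second (positions 2nd, 4th, 6th, ...).
Applying that to "diagramq" gives "igaq".

igaq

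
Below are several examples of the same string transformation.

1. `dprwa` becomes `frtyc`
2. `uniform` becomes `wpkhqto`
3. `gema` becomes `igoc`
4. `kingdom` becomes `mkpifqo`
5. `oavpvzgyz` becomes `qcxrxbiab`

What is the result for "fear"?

The transformation: shift every letter 2 places forward in the alphabet (wrapping around).
So "fear" becomes "hgct".

hgct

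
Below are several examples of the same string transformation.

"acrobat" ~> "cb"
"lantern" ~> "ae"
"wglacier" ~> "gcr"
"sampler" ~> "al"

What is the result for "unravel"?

nv

The transformation: keep one character in every 3, starting at position 2 (positions 2nd, 5th, 8th, ...).
Applying that to "unravel" gives "nv".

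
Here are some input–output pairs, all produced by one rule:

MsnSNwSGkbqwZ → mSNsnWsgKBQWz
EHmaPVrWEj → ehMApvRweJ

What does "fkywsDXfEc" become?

The pattern: flip the case of every letter.
On "fkywsDXfEc" that produces "FKYWSdxFeC".

FKYWSdxFeC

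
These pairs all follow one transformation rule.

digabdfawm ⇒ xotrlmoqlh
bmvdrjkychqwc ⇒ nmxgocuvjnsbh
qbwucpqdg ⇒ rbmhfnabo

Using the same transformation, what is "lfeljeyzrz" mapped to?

kwqpwupjkc

In each case the input is transformed by: shift every letter 11 places forward in the alphabet (wrapping around), then move the last character to the front.
Applying both steps to "lfeljeyzrz": "wqpwupjkck", then "kwqpwupjkc".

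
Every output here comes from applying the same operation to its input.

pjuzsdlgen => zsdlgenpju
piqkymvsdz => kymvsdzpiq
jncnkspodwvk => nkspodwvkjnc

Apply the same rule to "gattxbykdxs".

txbykdxsgat

The pattern: move the first 3 characters to the end (rotate left by 3).
On "gattxbykdxs" that produces "txbykdxsgat".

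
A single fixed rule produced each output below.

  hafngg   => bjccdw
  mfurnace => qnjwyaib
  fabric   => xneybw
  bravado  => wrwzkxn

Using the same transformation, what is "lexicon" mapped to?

teykjha

What's happening: move the first 2 characters to the end (rotate left by 2), then shift every letter 4 places backward in the alphabet (wrapping around).
Applying that to "lexicon" gives "teykjha".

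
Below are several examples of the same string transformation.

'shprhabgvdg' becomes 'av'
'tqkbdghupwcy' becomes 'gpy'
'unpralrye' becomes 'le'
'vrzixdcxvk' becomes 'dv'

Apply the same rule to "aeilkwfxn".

wn

Looking at the pairs, the operation is to keep one character in every 3, starting at position 3 (positions 3rd, 6th, 9th, ...), then delete the first character.
On "aeilkwfxn": the first step gives "iwn", and the second then gives "wn".
(Check on "shprhabgvdg": → "pav" → "av" ✓)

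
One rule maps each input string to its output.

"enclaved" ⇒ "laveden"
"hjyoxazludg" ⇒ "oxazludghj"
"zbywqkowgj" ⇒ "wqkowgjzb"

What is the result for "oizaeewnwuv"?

Looking at the pairs, the operation is to move the first 2 characters to the end (rotate left by 2), then delete the first character.
Applying both steps to "oizaeewnwuv": "zaeewnwuvoi", then "aeewnwuvoi".

aeewnwuvoi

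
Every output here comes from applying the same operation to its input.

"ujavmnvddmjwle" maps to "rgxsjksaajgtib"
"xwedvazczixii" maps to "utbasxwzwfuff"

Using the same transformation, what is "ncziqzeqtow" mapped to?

kzwfnwbnqlt

Looking at the pairs, the operation is to shift every letter 3 places backward in the alphabet (wrapping around).
"ncziqzeqtow" → "kzwfnwbnqlt".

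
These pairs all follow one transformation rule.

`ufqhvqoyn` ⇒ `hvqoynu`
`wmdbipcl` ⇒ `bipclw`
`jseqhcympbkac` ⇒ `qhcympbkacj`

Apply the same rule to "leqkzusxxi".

kzusxxil

What's happening: move the first 3 characters to the end (rotate left by 3), then delete the last 2 characters.
"leqkzusxxi" → "kzusxxil".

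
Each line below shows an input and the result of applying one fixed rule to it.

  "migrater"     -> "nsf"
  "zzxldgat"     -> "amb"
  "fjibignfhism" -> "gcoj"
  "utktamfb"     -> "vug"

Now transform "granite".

hof

Rule — shift every letter 1 place forward in the alphabet (wrapping around), then keep one character in every 3, starting at position 1 (positions 1st, 4th, 7th, ...).
So "granite" becomes "hof".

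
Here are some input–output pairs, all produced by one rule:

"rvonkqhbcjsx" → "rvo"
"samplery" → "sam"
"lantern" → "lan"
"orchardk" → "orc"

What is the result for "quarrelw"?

qua

Looking at the pairs, the operation is to keep only the first 3 characters.
Applying that to "quarrelw" gives "qua".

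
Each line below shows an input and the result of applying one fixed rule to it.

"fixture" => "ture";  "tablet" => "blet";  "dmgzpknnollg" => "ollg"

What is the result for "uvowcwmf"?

cwmf

The transformation: keep only the last 4 characters.
Doing the same to "uvowcwmf": "cwmf".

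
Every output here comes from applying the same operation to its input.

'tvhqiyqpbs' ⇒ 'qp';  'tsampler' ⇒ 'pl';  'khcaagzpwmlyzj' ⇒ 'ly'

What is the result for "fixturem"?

The pattern: move the last 2 characters to the front (rotate right by 2), then keep only the last 2 characters.
On "fixturem": the first step gives "emfixtur", and the second then gives "ur".

ur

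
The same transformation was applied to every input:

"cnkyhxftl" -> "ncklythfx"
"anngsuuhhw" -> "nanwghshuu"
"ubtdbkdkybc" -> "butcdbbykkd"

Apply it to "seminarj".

The rule is to move the first character to the end, then take characters alternately from the front and the back (1st, last, 2nd, 2nd-last, ...).
"seminarj" → "eminarjs" → "esmjirna".

esmjirna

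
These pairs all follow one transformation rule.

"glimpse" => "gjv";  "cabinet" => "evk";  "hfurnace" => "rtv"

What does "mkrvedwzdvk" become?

umb

The pattern: shift every letter 9 places backward in the alphabet (wrapping around), then keep only the last 3 characters.
Working it through for "mkrvedwzdvk": intermediate "dbimvunqumb", final "umb".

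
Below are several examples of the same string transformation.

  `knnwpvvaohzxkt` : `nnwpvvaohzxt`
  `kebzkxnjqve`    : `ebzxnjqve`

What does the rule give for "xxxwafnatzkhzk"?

xxxwafnatzhz

Rule — remove every "k".
On "xxxwafnatzkhzk" that produces "xxxwafnatzhz".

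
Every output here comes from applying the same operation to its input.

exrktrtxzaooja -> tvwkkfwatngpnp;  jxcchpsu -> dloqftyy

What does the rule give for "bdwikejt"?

gafpxzse

The transformation: swap the front and back halves of the string, then shift every letter 4 places backward in the alphabet (wrapping around).
Starting from "bdwikejt": after the first operation, "kejtbdwi"; after the second, "gafpxzse".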